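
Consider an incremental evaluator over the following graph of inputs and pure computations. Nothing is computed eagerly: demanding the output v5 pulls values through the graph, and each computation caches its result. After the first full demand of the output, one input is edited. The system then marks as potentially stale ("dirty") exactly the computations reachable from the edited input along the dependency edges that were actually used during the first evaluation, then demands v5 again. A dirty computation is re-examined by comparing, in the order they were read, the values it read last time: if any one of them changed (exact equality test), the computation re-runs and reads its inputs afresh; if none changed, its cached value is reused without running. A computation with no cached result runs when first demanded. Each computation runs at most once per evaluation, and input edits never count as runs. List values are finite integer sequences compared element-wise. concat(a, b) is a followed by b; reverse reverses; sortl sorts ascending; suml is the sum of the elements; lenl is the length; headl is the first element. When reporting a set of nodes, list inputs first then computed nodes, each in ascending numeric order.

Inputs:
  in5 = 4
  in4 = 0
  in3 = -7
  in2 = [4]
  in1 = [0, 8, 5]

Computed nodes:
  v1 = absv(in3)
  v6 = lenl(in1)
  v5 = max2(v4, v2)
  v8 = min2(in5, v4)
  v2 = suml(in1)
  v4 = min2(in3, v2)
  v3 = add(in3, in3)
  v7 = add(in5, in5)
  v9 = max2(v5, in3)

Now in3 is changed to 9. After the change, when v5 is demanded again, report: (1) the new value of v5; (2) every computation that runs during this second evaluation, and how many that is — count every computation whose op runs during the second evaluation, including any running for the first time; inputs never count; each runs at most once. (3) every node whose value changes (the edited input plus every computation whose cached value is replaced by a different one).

v5 now evaluates to 13.
Run set: v4, v5 (2 run).
Changed values: in3, v4.

Initial pass — values computed on the first demand:
  v2 = suml([0, 8, 5]) = 13
  v4 = min2(-7, 13) = -7
  v5 = max2(-7, 13) = 13

Second demand — change propagation:
  v4: re-runs because in3 -7->9; new result 9.
  v5: re-runs because v4 -7->9; new result 13 (unchanged).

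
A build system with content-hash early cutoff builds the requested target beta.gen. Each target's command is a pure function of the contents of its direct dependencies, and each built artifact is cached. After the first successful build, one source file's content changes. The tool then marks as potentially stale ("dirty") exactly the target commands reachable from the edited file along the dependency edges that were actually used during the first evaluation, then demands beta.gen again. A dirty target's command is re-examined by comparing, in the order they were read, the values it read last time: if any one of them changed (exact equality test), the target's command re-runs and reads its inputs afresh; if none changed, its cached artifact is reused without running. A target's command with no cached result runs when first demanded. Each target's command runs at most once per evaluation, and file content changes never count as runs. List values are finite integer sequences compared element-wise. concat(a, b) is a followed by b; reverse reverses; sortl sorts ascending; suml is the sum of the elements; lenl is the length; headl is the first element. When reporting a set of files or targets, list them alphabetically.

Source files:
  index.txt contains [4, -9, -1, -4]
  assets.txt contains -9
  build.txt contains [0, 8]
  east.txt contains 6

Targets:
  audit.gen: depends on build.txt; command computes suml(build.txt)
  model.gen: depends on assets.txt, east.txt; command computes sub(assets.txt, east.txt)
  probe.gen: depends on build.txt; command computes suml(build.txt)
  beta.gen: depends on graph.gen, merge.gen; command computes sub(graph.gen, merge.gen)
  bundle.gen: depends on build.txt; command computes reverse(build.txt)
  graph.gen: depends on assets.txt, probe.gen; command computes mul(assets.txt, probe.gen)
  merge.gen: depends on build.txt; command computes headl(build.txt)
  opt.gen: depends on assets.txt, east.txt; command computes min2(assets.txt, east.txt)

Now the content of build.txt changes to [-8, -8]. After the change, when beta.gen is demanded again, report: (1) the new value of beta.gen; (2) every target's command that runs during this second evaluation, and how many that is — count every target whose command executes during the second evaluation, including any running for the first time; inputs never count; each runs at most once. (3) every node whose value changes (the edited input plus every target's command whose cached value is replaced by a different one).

First evaluation (everything demanded from the output):
  merge.gen = headl([0, 8]) = 0
  probe.gen = suml([0, 8]) = 8
  graph.gen = mul(-9, 8) = -72
  beta.gen = sub(-72, 0) = -72

Propagation after the edit:
  merge.gen: runs — build.txt [0, 8]->[-8, -8]; result -8.
  probe.gen: runs — build.txt [0, 8]->[-8, -8]; result -16.
  graph.gen: runs — probe.gen 8->-16; result 144.
  beta.gen: runs — graph.gen -72->144; merge.gen 0->-8; result 152.

New value of beta.gen: 152.
Target commands that run: beta.gen, graph.gen, merge.gen, probe.gen — 4 in total.
Values that change: beta.gen, build.txt, graph.gen, merge.gen, probe.gen.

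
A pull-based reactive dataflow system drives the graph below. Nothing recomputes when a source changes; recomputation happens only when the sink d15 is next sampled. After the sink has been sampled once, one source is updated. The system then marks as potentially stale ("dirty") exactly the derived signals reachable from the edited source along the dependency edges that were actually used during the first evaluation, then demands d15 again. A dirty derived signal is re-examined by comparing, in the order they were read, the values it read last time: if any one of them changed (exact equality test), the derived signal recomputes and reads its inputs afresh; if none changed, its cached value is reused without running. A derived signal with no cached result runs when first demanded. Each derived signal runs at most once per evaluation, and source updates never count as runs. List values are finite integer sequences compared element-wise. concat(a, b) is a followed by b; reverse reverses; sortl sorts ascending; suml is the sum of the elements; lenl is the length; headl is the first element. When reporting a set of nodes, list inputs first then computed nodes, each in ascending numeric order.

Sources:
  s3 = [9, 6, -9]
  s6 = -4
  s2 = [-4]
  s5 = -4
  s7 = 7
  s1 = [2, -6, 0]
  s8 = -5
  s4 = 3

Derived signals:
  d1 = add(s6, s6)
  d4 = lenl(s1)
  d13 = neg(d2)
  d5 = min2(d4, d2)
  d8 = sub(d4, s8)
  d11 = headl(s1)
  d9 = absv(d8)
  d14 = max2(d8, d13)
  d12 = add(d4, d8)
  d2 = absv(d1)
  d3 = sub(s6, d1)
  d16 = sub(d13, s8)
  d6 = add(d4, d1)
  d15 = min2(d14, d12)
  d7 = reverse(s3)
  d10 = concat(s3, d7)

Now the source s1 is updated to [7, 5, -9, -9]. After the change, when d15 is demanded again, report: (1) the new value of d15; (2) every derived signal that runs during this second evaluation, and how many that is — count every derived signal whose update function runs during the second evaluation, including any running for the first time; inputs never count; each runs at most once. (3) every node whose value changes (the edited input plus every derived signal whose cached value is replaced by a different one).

First evaluation (everything demanded from the output):
  d1 = add(-4, -4) = -8
  d2 = absv(-8) = 8
  d4 = lenl([2, -6, 0]) = 3
  d8 = sub(3, -5) = 8
  d12 = add(3, 8) = 11
  d13 = neg(8) = -8
  d14 = max2(8, -8) = 8
  d15 = min2(8, 11) = 8

Propagation after the edit:
  d4: runs — s1 [2, -6, 0]->[7, 5, -9, -9]; result 4.
  d8: runs — d4 3->4; result 9.
  d12: runs — d4 3->4; d8 8->9; result 13.
  d14: runs — d8 8->9; result 9.
  d15: runs — d14 8->9; d12 11->13; result 9.

New value of d15: 9.
Derived signals that run: d4, d8, d12, d14, d15 — 5 in total.
Values that change: s1, d4, d8, d12, d14, d15.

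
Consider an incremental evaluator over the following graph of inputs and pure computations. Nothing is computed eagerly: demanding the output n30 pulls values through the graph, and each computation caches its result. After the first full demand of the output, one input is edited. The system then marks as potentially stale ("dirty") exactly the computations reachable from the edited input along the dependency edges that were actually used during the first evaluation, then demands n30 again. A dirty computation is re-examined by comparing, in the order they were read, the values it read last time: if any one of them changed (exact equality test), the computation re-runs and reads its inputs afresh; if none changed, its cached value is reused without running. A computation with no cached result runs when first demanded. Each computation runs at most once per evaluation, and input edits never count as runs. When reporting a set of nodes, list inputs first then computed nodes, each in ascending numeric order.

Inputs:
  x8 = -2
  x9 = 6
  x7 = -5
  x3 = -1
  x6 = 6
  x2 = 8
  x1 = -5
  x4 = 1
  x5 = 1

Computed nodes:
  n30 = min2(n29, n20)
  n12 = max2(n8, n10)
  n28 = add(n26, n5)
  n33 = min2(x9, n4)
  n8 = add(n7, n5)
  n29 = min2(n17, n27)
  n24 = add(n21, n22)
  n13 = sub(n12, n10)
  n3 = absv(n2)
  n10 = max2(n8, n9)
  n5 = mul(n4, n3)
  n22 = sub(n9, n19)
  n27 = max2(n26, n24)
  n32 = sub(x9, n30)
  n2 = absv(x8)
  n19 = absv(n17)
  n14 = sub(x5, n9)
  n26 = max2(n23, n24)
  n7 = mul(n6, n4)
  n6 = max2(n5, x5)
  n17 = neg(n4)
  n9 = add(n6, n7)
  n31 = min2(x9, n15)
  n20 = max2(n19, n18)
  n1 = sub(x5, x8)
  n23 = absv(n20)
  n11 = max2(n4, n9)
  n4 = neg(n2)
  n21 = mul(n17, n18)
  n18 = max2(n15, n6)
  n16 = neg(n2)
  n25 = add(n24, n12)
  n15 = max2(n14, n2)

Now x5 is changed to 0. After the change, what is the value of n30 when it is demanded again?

n30 now evaluates to 2.
The important point: at n20 every value read last time is unchanged, so the dirty flag clears without a run.

Initial pass — values computed on the first demand:
  n2 = absv(-2) = 2
  n3 = absv(2) = 2
  n4 = neg(2) = -2
  n5 = mul(-2, 2) = -4
  n6 = max2(-4, 1) = 1
  n7 = mul(1, -2) = -2
  n9 = add(1, -2) = -1
  n14 = sub(1, -1) = 2
  n15 = max2(2, 2) = 2
  n17 = neg(-2) = 2
  n18 = max2(2, 1) = 2
  n19 = absv(2) = 2
  n20 = max2(2, 2) = 2
  n21 = mul(2, 2) = 4
  n22 = sub(-1, 2) = -3
  n23 = absv(2) = 2
  n24 = add(4, -3) = 1
  n26 = max2(2, 1) = 2
  n27 = max2(2, 1) = 2
  n29 = min2(2, 2) = 2
  n30 = min2(2, 2) = 2

Second demand — change propagation:
  n6: re-runs because x5 1->0; new result 0.
  n7: re-runs because n6 1->0; new result 0.
  n9: re-runs because n6 1->0; n7 -2->0; new result 0.
  n14: re-runs because x5 1->0; n9 -1->0; new result 0.
  n15: re-runs because n14 2->0; new result 2 (unchanged).
  n18: re-runs because n6 1->0; new result 2 (unchanged).
  n20: re-examined; everything it read last time is the same (n19 unchanged, n18 unchanged) — cache 2 kept, no run.
  n21: re-examined; everything it read last time is the same (n17 unchanged, n18 unchanged) — cache 4 kept, no run.
  n22: re-runs because n9 -1->0; new result -2.
  n23: re-examined; everything it read last time is the same (n20 unchanged) — cache 2 kept, no run.
  n24: re-runs because n22 -3->-2; new result 2.
  n26: re-runs because n24 1->2; new result 2 (unchanged).
  n27: re-runs because n24 1->2; new result 2 (unchanged).
  n29: re-examined; everything it read last time is the same (n17 unchanged, n27 unchanged) — cache 2 kept, no run.
  n30: re-examined; everything it read last time is the same (n29 unchanged, n20 unchanged) — cache 2 kept, no run.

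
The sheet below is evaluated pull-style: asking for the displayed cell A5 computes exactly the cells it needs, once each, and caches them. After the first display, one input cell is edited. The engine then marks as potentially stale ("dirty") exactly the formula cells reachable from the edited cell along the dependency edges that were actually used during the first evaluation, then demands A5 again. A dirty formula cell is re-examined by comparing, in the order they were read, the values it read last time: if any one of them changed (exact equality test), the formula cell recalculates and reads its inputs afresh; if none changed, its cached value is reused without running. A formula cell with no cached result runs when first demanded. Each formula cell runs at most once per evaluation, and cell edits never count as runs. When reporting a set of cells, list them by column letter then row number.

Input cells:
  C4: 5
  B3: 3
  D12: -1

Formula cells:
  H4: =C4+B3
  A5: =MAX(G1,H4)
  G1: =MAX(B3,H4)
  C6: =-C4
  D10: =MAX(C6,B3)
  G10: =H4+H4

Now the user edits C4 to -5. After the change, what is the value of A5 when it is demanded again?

Demanding A5 again yields 3.

First demand of the output computes:
  H4 = 5 + 3 = 8
  G1 = MAX(3, 8) = 8
  A5 = MAX(8, 8) = 8

After the edit, cleaning proceeds:
  H4: a read changed (C4 5->-5) — executes, giving -2.
  G1: a read changed (H4 8->-2) — executes, giving 3.
  A5: a read changed (G1 8->3; H4 8->-2) — executes, giving 3.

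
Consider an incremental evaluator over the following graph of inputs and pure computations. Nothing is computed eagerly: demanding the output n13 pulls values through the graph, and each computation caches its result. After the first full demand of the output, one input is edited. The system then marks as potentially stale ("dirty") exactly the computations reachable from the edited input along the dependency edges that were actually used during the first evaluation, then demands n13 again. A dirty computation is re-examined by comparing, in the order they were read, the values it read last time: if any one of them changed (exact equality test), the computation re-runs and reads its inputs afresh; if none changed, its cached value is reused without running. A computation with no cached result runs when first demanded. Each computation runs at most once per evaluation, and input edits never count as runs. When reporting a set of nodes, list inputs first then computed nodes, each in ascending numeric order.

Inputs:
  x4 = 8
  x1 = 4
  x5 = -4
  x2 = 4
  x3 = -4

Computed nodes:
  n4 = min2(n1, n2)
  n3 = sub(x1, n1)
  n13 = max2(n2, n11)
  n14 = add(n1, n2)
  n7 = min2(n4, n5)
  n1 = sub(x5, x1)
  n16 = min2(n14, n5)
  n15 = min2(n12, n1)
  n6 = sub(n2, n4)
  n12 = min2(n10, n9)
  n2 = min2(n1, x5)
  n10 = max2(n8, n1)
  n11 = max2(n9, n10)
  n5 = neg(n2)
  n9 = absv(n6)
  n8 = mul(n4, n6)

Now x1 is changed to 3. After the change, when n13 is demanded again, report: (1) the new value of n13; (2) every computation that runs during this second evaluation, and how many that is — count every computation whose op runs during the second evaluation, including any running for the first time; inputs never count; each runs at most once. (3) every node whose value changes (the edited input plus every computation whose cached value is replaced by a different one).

Initial pass — values computed on the first demand:
  n1 = sub(-4, 4) = -8
  n2 = min2(-8, -4) = -8
  n4 = min2(-8, -8) = -8
  n6 = sub(-8, -8) = 0
  n8 = mul(-8, 0) = 0
  n9 = absv(0) = 0
  n10 = max2(0, -8) = 0
  n11 = max2(0, 0) = 0
  n13 = max2(-8, 0) = 0

Second demand — change propagation:
  n1: re-runs because x1 4->3; new result -7.
  n2: re-runs because n1 -8->-7; new result -7.
  n4: re-runs because n1 -8->-7; n2 -8->-7; new result -7.
  n6: re-runs because n2 -8->-7; n4 -8->-7; new result 0 (unchanged).
  n8: re-runs because n4 -8->-7; new result 0 (unchanged).
  n9: re-examined; everything it read last time is the same (n6 unchanged) — cache 0 kept, no run.
  n10: re-runs because n1 -8->-7; new result 0 (unchanged).
  n11: re-examined; everything it read last time is the same (n9 unchanged, n10 unchanged) — cache 0 kept, no run.
  n13: re-runs because n2 -8->-7; new result 0 (unchanged).

The important point: at n9 every value read last time is unchanged, so the dirty flag clears without a run.

n13 now evaluates to 0.
Run set: n1, n2, n4, n6, n8, n10, n13 (7 run).
Changed values: x1, n1, n2, n4.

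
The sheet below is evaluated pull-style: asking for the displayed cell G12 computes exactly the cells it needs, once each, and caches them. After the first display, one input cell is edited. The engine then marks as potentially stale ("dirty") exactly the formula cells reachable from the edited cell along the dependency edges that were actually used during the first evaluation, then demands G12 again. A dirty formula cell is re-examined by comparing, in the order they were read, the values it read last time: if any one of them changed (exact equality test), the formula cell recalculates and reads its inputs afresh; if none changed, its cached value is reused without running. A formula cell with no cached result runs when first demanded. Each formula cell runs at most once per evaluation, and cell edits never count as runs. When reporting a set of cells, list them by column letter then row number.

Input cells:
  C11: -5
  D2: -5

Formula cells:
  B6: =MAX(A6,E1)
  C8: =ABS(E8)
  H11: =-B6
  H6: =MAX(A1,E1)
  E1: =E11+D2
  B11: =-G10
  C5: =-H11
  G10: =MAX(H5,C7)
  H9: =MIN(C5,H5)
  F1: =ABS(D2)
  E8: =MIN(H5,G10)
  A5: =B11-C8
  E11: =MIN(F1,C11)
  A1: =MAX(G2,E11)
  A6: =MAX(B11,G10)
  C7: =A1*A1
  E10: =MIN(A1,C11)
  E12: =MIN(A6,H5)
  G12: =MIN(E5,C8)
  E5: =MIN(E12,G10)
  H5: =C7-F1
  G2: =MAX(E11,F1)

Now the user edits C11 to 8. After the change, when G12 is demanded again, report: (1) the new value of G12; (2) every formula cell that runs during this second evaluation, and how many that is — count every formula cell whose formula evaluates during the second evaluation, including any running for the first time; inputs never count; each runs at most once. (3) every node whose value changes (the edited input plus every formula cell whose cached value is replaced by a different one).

Demanding G12 again yields 20.
3 formula cells run: A1, E11, G2.
The nodes whose values change: C11, E11.
Note where the cutoff bites: C7 is checked, finds nothing changed, and keeps its cache.

First demand of the output computes:
  F1 = ABS(-5) = 5
  E11 = MIN(5, -5) = -5
  G2 = MAX(-5, 5) = 5
  A1 = MAX(5, -5) = 5
  C7 = 5 * 5 = 25
  H5 = 25 - 5 = 20
  G10 = MAX(20, 25) = 25
  B11 = -(25) = -25
  A6 = MAX(-25, 25) = 25
  E8 = MIN(20, 25) = 20
  C8 = ABS(20) = 20
  E12 = MIN(25, 20) = 20
  E5 = MIN(20, 25) = 20
  G12 = MIN(20, 20) = 20

After the edit, cleaning proceeds:
  E11: a read changed (C11 -5->8) — executes, giving 5.
  G2: a read changed (E11 -5->5) — executes, giving 5 — identical to its old value.
  A1: a read changed (E11 -5->5) — executes, giving 5 — identical to its old value.
  C7: dirty, but its reads are unchanged (A1 unchanged, A1 unchanged); cached 25 stands.
  H5: dirty, but its reads are unchanged (C7 unchanged, F1 unchanged); cached 20 stands.
  G10: dirty, but its reads are unchanged (H5 unchanged, C7 unchanged); cached 25 stands.
  B11: dirty, but its reads are unchanged (G10 unchanged); cached -25 stands.
  A6: dirty, but its reads are unchanged (B11 unchanged, G10 unchanged); cached 25 stands.
  E8: dirty, but its reads are unchanged (H5 unchanged, G10 unchanged); cached 20 stands.
  C8: dirty, but its reads are unchanged (E8 unchanged); cached 20 stands.
  E12: dirty, but its reads are unchanged (A6 unchanged, H5 unchanged); cached 20 stands.
  E5: dirty, but its reads are unchanged (E12 unchanged, G10 unchanged); cached 20 stands.
  G12: dirty, but its reads are unchanged (E5 unchanged, C8 unchanged); cached 20 stands.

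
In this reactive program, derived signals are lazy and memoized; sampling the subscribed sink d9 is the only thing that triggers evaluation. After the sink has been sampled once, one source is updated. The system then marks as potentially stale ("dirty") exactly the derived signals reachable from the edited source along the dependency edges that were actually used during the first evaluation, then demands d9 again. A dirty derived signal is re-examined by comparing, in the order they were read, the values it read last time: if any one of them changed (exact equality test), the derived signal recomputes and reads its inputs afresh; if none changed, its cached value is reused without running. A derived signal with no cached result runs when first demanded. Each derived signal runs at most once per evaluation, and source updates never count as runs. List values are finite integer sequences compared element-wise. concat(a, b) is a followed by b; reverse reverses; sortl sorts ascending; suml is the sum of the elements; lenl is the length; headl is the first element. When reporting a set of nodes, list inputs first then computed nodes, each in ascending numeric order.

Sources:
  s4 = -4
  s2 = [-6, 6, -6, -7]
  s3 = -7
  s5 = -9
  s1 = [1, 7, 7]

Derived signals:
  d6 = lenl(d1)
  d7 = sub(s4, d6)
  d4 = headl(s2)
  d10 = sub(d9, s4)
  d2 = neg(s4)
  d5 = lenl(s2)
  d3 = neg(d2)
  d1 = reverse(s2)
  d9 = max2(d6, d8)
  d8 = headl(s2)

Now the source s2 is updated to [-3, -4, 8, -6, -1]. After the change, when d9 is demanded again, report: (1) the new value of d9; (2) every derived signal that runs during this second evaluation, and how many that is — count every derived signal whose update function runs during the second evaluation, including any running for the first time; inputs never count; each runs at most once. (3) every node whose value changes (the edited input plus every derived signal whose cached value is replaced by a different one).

Demanding d9 again yields 5.
4 derived signals run: d1, d6, d8, d9.
The nodes whose values change: s2, d1, d6, d8, d9.

First demand of the output computes:
  d1 = reverse([-6, 6, -6, -7]) = [-7, -6, 6, -6]
  d6 = lenl([-7, -6, 6, -6]) = 4
  d8 = headl([-6, 6, -6, -7]) = -6
  d9 = max2(4, -6) = 4

After the edit, cleaning proceeds:
  d1: a read changed (s2 [-6, 6, -6, -7]->[-3, -4, 8, -6, -1]) — executes, giving [-1, -6, 8, -4, -3].
  d6: a read changed (d1 [-7, -6, 6, -6]->[-1, -6, 8, -4, -3]) — executes, giving 5.
  d8: a read changed (s2 [-6, 6, -6, -7]->[-3, -4, 8, -6, -1]) — executes, giving -3.
  d9: a read changed (d6 4->5; d8 -6->-3) — executes, giving 5.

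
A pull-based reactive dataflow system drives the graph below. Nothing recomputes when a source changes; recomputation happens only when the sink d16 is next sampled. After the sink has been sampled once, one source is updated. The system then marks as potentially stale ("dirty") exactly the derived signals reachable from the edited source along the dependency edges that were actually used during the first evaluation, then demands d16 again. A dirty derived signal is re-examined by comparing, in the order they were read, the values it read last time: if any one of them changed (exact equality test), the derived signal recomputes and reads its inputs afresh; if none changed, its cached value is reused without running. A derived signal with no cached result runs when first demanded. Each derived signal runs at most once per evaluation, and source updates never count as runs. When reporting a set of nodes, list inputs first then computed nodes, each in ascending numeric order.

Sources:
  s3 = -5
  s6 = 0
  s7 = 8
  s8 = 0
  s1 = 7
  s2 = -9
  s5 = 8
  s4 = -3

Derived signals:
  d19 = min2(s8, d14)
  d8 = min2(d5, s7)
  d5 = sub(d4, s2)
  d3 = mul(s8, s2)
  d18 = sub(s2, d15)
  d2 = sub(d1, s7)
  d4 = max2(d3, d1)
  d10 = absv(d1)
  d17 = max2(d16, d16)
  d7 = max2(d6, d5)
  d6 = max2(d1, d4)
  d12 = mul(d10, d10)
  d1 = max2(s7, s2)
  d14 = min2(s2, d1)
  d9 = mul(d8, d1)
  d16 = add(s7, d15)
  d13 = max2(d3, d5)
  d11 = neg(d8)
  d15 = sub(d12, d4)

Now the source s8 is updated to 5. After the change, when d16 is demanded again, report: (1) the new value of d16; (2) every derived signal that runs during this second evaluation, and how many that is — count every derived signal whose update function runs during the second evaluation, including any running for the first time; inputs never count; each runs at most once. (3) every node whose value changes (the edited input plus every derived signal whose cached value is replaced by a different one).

First evaluation (everything demanded from the output):
  d1 = max2(8, -9) = 8
  d3 = mul(0, -9) = 0
  d4 = max2(0, 8) = 8
  d10 = absv(8) = 8
  d12 = mul(8, 8) = 64
  d15 = sub(64, 8) = 56
  d16 = add(8, 56) = 64

Propagation after the edit:
  d3: runs — s8 0->5; result -45.
  d4: runs — d3 0->-45; result 8 (same value as before).
  d15: checked — values it read are unchanged (d12 unchanged, d4 unchanged); reused cached 56 without running.
  d16: checked — values it read are unchanged (s7 unchanged, d15 unchanged); reused cached 64 without running.

Key observation: the change is absorbed at d4 — it re-runs but produces the same value, and the output's value is unchanged.

New value of d16: 64.
Derived signals that run: d3, d4 — 2 in total.
Values that change: s8, d3.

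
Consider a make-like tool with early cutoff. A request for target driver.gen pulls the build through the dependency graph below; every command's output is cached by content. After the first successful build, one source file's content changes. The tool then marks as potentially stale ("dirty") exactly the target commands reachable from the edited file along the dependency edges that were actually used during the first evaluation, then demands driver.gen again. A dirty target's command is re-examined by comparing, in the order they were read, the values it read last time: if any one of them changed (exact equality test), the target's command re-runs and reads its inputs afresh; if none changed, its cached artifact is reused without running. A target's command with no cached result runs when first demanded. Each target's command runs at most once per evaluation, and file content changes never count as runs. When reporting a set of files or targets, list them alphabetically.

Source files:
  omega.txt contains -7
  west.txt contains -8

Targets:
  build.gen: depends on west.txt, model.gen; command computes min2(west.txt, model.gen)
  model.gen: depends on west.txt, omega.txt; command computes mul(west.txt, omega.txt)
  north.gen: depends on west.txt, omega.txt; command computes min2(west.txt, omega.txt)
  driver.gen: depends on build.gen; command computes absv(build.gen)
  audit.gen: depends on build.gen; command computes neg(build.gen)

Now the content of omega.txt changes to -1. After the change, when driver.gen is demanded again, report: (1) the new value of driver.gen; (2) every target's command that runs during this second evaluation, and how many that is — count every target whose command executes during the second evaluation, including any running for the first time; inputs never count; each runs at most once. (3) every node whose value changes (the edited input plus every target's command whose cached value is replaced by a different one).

Demanding driver.gen again yields 8.
2 target commands run: build.gen, model.gen.
The nodes whose values change: model.gen, omega.txt.
Note the absorption at build.gen: it re-runs yet its value is the same, leaving the output's value untouched.

First demand of the output computes:
  model.gen = mul(-8, -7) = 56
  build.gen = min2(-8, 56) = -8
  driver.gen = absv(-8) = 8

After the edit, cleaning proceeds:
  model.gen: a read changed (omega.txt -7->-1) — executes, giving 8.
  build.gen: a read changed (model.gen 56->8) — executes, giving -8 — identical to its old value.
  driver.gen: dirty, but its reads are unchanged (build.gen unchanged); cached 8 stands.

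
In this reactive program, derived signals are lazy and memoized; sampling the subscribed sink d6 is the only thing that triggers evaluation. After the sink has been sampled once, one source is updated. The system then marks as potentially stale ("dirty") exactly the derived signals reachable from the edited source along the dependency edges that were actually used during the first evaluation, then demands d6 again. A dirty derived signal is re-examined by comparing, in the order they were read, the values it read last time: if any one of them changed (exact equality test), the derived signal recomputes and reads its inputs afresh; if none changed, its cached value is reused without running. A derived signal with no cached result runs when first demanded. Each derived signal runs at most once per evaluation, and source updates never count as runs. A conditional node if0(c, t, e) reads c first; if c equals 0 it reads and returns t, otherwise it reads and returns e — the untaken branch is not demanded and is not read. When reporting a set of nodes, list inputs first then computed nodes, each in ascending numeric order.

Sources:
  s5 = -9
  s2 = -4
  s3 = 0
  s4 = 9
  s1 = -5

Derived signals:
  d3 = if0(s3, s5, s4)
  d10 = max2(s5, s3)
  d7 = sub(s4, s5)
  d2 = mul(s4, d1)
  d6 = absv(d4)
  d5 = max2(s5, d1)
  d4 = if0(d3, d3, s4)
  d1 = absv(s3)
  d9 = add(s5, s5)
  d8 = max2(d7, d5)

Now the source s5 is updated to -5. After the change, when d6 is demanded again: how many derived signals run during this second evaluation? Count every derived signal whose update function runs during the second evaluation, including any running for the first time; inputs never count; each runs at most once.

First demand of the output computes:
  d3 = if0(s3=0 -> then branch s5) = -9
  d4 = if0(d3=-9 -> else branch s4) = 9
  d6 = absv(9) = 9

After the edit, cleaning proceeds:
  d3: a read changed (s5 -9->-5) — executes, giving -5.
  d4: a read changed (d3 -9->-5) — executes, giving 9 — identical to its old value.
  d6: dirty, but its reads are unchanged (d4 unchanged); cached 9 stands.

Note the absorption at d4: it re-runs yet its value is the same, leaving the output's value untouched.

2 derived signals run: d3, d4.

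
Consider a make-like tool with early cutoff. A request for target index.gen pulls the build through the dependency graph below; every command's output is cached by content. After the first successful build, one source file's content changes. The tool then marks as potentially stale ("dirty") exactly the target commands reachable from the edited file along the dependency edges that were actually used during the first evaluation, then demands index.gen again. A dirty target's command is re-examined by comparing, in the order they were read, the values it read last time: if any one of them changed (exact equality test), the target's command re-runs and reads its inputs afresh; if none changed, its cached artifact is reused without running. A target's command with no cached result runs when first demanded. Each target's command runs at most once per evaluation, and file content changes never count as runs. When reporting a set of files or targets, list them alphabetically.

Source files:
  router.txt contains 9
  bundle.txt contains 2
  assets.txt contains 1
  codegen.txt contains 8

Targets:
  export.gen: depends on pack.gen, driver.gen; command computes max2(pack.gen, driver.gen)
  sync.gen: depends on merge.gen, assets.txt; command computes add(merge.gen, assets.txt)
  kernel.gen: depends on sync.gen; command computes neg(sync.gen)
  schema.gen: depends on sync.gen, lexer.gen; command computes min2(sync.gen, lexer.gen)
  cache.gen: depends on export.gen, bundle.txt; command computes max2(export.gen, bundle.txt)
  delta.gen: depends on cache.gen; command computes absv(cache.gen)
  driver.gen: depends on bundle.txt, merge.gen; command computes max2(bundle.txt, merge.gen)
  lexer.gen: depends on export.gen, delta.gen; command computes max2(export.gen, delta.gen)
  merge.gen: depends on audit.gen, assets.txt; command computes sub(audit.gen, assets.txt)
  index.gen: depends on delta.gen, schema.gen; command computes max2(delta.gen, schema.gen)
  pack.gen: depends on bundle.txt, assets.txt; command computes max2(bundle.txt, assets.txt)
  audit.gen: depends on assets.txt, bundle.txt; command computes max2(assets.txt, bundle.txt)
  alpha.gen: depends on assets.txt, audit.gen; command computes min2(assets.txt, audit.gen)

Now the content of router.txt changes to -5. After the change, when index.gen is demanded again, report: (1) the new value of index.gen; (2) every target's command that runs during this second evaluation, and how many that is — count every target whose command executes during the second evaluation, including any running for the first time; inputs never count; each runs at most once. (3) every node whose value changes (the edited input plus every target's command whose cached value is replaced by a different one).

First demand of the output computes:
  audit.gen = max2(1, 2) = 2
  merge.gen = sub(2, 1) = 1
  driver.gen = max2(2, 1) = 2
  pack.gen = max2(2, 1) = 2
  export.gen = max2(2, 2) = 2
  cache.gen = max2(2, 2) = 2
  delta.gen = absv(2) = 2
  lexer.gen = max2(2, 2) = 2
  sync.gen = add(1, 1) = 2
  schema.gen = min2(2, 2) = 2
  index.gen = max2(2, 2) = 2

After the edit, cleaning proceeds:
  no node depends on router.txt at all; the second demand re-runs nothing.

Note the shortcut — nothing in the graph depends on router.txt at all, so no recomputation happens.

Demanding index.gen again yields 2.
0 target commands run: none.
The nodes whose values change: router.txt.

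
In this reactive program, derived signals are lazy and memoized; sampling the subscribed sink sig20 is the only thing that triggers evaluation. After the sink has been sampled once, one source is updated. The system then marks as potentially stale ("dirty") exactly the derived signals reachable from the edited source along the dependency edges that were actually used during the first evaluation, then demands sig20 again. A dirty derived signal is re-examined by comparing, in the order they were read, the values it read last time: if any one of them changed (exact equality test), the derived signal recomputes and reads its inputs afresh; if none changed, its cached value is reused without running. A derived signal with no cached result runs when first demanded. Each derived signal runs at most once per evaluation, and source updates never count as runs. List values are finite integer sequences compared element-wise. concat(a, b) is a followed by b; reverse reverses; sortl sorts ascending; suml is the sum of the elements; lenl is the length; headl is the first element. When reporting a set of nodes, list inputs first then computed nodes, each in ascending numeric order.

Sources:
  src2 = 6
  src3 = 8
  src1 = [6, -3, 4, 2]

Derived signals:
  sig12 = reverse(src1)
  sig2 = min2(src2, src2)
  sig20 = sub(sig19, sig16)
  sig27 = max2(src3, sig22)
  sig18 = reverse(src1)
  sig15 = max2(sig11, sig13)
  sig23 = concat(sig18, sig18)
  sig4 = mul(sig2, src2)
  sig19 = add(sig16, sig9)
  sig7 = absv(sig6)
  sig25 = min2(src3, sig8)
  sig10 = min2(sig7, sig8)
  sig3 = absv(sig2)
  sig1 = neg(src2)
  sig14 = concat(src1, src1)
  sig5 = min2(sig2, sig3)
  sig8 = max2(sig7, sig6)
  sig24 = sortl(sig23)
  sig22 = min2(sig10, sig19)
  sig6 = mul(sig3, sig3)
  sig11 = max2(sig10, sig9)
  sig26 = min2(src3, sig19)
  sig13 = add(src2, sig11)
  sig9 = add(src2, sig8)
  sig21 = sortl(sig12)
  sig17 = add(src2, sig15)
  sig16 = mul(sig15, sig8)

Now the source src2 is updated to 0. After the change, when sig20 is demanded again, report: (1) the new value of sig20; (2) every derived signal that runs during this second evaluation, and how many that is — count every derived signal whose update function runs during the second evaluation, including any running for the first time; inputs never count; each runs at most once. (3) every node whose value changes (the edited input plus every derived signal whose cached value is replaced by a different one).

Demanding sig20 again yields 0.
13 derived signals run: sig2, sig3, sig6, sig7, sig8, sig9, sig10, sig11, sig13, sig15, sig16, sig19, sig20.
The nodes whose values change: src2, sig2, sig3, sig6, sig7, sig8, sig9, sig10, sig11, sig13, sig15, sig16, sig19, sig20.

First demand of the output computes:
  sig2 = min2(6, 6) = 6
  sig3 = absv(6) = 6
  sig6 = mul(6, 6) = 36
  sig7 = absv(36) = 36
  sig8 = max2(36, 36) = 36
  sig9 = add(6, 36) = 42
  sig10 = min2(36, 36) = 36
  sig11 = max2(36, 42) = 42
  sig13 = add(6, 42) = 48
  sig15 = max2(42, 48) = 48
  sig16 = mul(48, 36) = 1728
  sig19 = add(1728, 42) = 1770
  sig20 = sub(1770, 1728) = 42

After the edit, cleaning proceeds:
  sig2: a read changed (src2 6->0; src2 6->0) — executes, giving 0.
  sig3: a read changed (sig2 6->0) — executes, giving 0.
  sig6: a read changed (sig3 6->0; sig3 6->0) — executes, giving 0.
  sig7: a read changed (sig6 36->0) — executes, giving 0.
  sig8: a read changed (sig7 36->0; sig6 36->0) — executes, giving 0.
  sig9: a read changed (src2 6->0; sig8 36->0) — executes, giving 0.
  sig10: a read changed (sig7 36->0; sig8 36->0) — executes, giving 0.
  sig11: a read changed (sig10 36->0; sig9 42->0) — executes, giving 0.
  sig13: a read changed (src2 6->0; sig11 42->0) — executes, giving 0.
  sig15: a read changed (sig11 42->0; sig13 48->0) — executes, giving 0.
  sig16: a read changed (sig15 48->0; sig8 36->0) — executes, giving 0.
  sig19: a read changed (sig16 1728->0; sig9 42->0) — executes, giving 0.
  sig20: a read changed (sig19 1770->0; sig16 1728->0) — executes, giving 0.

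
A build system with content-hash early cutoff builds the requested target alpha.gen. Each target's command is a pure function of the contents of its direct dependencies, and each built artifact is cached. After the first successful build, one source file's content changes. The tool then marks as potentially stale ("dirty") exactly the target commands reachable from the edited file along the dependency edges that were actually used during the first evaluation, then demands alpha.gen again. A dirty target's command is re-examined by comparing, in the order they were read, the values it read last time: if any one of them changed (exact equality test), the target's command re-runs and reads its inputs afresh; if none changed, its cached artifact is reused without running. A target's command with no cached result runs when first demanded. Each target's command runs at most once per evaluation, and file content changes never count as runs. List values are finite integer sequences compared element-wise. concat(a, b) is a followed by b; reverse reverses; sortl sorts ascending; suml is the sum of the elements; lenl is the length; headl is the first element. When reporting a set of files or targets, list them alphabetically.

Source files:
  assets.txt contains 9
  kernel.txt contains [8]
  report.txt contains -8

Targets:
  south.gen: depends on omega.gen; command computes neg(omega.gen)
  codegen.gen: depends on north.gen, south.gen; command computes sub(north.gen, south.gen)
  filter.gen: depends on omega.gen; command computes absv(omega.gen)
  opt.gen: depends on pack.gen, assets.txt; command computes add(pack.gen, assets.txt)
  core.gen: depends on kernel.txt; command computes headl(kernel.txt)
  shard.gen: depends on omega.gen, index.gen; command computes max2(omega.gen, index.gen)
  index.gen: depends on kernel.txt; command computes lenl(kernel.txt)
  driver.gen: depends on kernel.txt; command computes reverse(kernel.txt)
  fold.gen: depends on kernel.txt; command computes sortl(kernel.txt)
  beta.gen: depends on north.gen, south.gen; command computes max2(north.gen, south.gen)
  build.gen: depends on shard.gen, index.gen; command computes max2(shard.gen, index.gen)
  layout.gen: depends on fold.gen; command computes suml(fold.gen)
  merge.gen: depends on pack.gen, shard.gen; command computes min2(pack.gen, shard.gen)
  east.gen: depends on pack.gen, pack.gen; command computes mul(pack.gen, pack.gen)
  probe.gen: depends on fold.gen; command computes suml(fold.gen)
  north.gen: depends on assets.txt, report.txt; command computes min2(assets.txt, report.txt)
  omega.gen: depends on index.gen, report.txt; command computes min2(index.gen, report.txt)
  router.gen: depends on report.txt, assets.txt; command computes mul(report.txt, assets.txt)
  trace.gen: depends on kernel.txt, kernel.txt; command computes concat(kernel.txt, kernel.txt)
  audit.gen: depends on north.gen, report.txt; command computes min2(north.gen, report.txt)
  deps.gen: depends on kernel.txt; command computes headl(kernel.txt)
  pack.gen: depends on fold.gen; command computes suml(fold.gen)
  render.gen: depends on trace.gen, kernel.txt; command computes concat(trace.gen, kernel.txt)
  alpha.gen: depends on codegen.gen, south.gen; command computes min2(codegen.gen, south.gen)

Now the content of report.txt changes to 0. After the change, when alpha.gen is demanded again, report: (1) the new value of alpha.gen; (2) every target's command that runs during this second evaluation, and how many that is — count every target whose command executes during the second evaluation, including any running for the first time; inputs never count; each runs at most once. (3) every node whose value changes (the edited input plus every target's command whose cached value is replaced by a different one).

New value of alpha.gen: 0.
Target commands that run: alpha.gen, codegen.gen, north.gen, omega.gen, south.gen — 5 in total.
Values that change: alpha.gen, codegen.gen, north.gen, omega.gen, report.txt, south.gen.

First evaluation (everything demanded from the output):
  index.gen = lenl([8]) = 1
  north.gen = min2(9, -8) = -8
  omega.gen = min2(1, -8) = -8
  south.gen = neg(-8) = 8
  codegen.gen = sub(-8, 8) = -16
  alpha.gen = min2(-16, 8) = -16

Propagation after the edit:
  north.gen: runs — report.txt -8->0; result 0.
  omega.gen: runs — report.txt -8->0; result 0.
  south.gen: runs — omega.gen -8->0; result 0.
  codegen.gen: runs — north.gen -8->0; south.gen 8->0; result 0.
  alpha.gen: runs — codegen.gen -16->0; south.gen 8->0; result 0.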